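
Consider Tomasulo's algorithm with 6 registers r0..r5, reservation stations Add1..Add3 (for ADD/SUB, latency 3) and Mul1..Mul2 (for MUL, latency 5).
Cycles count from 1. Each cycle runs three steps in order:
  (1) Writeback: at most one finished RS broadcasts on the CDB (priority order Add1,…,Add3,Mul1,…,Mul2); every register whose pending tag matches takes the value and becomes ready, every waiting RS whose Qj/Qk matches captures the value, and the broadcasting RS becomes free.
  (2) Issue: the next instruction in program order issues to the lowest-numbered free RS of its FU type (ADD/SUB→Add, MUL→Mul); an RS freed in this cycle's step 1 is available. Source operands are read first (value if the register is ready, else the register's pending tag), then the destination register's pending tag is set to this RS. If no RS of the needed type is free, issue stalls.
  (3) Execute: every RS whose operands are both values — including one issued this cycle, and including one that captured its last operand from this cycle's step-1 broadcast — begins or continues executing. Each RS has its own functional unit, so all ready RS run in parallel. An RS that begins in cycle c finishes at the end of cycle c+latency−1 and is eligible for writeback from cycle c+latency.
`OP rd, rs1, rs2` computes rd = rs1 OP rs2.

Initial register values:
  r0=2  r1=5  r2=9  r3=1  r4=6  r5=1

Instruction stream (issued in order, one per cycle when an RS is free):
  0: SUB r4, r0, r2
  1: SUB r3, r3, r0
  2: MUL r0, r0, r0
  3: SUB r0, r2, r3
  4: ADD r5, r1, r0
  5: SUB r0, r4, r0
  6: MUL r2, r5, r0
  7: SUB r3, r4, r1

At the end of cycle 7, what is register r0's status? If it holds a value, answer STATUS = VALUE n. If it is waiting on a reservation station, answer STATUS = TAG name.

cycle 1: issue SUB r4<-Add1 // r0:2,r1:5,r2:9,r3:1,r4:Add1,r5:1
cycle 2: issue SUB r3<-Add2 // r0:2,r1:5,r2:9,r3:Add2,r4:Add1,r5:1
cycle 3: issue MUL r0<-Mul1 // r0:Mul1,r1:5,r2:9,r3:Add2,r4:Add1,r5:1
cycle 4: CDB Add1=-7; issue SUB r0<-Add1 // r0:Add1,r1:5,r2:9,r3:Add2,r4:-7,r5:1
cycle 5: CDB Add2=-1; issue ADD r5<-Add2 // r0:Add1,r1:5,r2:9,r3:-1,r4:-7,r5:Add2
cycle 6: issue SUB r0<-Add3 // r0:Add3,r1:5,r2:9,r3:-1,r4:-7,r5:Add2
cycle 7: issue MUL r2<-Mul2 // r0:Add3,r1:5,r2:Mul2,r3:-1,r4:-7,r5:Add2

STATUS = TAG Add3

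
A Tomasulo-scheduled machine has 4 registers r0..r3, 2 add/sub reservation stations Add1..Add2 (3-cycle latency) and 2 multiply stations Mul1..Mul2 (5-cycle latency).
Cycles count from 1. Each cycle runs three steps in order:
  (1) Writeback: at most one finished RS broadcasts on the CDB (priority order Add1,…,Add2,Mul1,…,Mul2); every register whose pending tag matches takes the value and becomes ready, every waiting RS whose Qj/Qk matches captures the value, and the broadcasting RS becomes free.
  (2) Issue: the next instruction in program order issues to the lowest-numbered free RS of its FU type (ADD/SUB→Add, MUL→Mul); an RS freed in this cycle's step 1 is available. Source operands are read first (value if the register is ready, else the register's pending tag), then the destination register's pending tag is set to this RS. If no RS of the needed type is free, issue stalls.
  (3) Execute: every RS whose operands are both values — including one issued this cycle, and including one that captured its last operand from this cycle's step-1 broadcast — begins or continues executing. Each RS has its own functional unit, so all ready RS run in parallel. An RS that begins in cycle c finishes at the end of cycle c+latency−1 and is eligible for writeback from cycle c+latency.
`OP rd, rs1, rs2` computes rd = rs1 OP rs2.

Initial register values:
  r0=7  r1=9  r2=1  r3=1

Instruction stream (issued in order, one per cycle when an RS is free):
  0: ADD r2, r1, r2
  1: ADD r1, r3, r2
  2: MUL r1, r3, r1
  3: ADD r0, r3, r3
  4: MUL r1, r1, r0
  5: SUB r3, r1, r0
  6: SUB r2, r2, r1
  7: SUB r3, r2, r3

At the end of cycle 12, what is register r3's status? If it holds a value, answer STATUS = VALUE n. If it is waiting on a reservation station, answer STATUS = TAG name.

  c1: issue ADD r2<-Add1  regs: r0:7,r1:9,r2:Add1,r3:1
  c2: issue ADD r1<-Add2  regs: r0:7,r1:Add2,r2:Add1,r3:1
  c3: issue MUL r1<-Mul1  regs: r0:7,r1:Mul1,r2:Add1,r3:1
  c4: CDB Add1=10; issue ADD r0<-Add1  regs: r0:Add1,r1:Mul1,r2:10,r3:1
  c5: issue MUL r1<-Mul2  regs: r0:Add1,r1:Mul2,r2:10,r3:1
  c6: stall  regs: r0:Add1,r1:Mul2,r2:10,r3:1
  c7: CDB Add1=2; issue SUB r3<-Add1  regs: r0:2,r1:Mul2,r2:10,r3:Add1
  c8: CDB Add2=11; issue SUB r2<-Add2  regs: r0:2,r1:Mul2,r2:Add2,r3:Add1
  c9: stall  regs: r0:2,r1:Mul2,r2:Add2,r3:Add1
  c10: stall  regs: r0:2,r1:Mul2,r2:Add2,r3:Add1
  c11: stall  regs: r0:2,r1:Mul2,r2:Add2,r3:Add1
  c12: stall  regs: r0:2,r1:Mul2,r2:Add2,r3:Add1

STATUS = TAG Add1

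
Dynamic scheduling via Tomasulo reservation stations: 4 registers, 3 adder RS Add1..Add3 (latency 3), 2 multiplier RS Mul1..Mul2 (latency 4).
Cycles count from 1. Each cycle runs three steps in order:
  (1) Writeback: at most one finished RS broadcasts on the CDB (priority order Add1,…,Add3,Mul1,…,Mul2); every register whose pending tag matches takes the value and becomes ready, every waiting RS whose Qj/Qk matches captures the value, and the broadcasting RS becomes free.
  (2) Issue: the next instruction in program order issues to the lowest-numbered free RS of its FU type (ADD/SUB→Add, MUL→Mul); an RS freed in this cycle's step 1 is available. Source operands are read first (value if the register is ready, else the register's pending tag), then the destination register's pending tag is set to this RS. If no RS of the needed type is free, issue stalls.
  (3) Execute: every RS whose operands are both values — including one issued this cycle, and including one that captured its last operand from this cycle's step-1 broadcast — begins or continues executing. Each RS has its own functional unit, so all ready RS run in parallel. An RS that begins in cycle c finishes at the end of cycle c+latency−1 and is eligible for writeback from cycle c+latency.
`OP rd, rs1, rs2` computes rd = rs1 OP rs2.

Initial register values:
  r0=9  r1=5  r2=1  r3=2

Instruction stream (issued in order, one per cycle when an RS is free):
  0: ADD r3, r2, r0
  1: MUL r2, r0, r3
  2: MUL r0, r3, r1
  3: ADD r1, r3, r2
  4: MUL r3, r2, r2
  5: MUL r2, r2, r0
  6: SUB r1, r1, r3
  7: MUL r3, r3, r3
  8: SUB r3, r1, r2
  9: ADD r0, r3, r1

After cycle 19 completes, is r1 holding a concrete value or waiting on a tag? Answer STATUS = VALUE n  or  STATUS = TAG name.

STATUS = VALUE -8000

  c1: issue ADD r3<-Add1  regs: r0:9,r1:5,r2:1,r3:Add1
  c2: issue MUL r2<-Mul1  regs: r0:9,r1:5,r2:Mul1,r3:Add1
  c3: issue MUL r0<-Mul2  regs: r0:Mul2,r1:5,r2:Mul1,r3:Add1
  c4: CDB Add1=10; issue ADD r1<-Add1  regs: r0:Mul2,r1:Add1,r2:Mul1,r3:10
  c5: stall  regs: r0:Mul2,r1:Add1,r2:Mul1,r3:10
  c6: stall  regs: r0:Mul2,r1:Add1,r2:Mul1,r3:10
  c7: stall  regs: r0:Mul2,r1:Add1,r2:Mul1,r3:10
  c8: CDB Mul1=90; issue MUL r3<-Mul1  regs: r0:Mul2,r1:Add1,r2:90,r3:Mul1
  c9: CDB Mul2=50; issue MUL r2<-Mul2  regs: r0:50,r1:Add1,r2:Mul2,r3:Mul1
  c10: issue SUB r1<-Add2  regs: r0:50,r1:Add2,r2:Mul2,r3:Mul1
  c11: CDB Add1=100; stall  regs: r0:50,r1:Add2,r2:Mul2,r3:Mul1
  c12: CDB Mul1=8100; issue MUL r3<-Mul1  regs: r0:50,r1:Add2,r2:Mul2,r3:Mul1
  c13: CDB Mul2=4500; issue SUB r3<-Add1  regs: r0:50,r1:Add2,r2:4500,r3:Add1
  c14: issue ADD r0<-Add3  regs: r0:Add3,r1:Add2,r2:4500,r3:Add1
  c15: CDB Add2=-8000  regs: r0:Add3,r1:-8000,r2:4500,r3:Add1
  c16: CDB Mul1=65610000  regs: r0:Add3,r1:-8000,r2:4500,r3:Add1
  c17: -  regs: r0:Add3,r1:-8000,r2:4500,r3:Add1
  c18: CDB Add1=-12500  regs: r0:Add3,r1:-8000,r2:4500,r3:-12500
  c19: -  regs: r0:Add3,r1:-8000,r2:4500,r3:-12500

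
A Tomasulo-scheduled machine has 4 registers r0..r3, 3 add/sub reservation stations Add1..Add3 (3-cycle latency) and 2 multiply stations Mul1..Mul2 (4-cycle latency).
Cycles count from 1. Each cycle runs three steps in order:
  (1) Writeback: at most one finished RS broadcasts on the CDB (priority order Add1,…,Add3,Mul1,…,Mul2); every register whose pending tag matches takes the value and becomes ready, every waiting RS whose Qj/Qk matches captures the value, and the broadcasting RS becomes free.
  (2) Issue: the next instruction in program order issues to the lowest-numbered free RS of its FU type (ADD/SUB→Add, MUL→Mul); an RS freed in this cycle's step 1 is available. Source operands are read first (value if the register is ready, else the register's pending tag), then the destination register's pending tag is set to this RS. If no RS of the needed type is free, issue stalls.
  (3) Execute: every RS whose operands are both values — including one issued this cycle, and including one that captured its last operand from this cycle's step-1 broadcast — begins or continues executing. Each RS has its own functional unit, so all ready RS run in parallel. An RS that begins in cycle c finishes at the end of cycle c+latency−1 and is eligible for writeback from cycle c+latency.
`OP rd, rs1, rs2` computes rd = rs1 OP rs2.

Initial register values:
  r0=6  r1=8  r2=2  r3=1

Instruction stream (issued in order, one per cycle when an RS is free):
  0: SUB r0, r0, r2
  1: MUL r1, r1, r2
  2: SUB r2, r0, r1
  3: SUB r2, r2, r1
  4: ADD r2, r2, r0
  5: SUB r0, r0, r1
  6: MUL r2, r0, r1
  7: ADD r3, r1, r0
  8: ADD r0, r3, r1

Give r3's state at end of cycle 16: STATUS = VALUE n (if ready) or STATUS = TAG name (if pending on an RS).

  c1: issue SUB r0<-Add1  regs: r0:Add1,r1:8,r2:2,r3:1
  c2: issue MUL r1<-Mul1  regs: r0:Add1,r1:Mul1,r2:2,r3:1
  c3: issue SUB r2<-Add2  regs: r0:Add1,r1:Mul1,r2:Add2,r3:1
  c4: CDB Add1=4; issue SUB r2<-Add1  regs: r0:4,r1:Mul1,r2:Add1,r3:1
  c5: issue ADD r2<-Add3  regs: r0:4,r1:Mul1,r2:Add3,r3:1
  c6: CDB Mul1=16; stall  regs: r0:4,r1:16,r2:Add3,r3:1
  c7: stall  regs: r0:4,r1:16,r2:Add3,r3:1
  c8: stall  regs: r0:4,r1:16,r2:Add3,r3:1
  c9: CDB Add2=-12; issue SUB r0<-Add2  regs: r0:Add2,r1:16,r2:Add3,r3:1
  c10: issue MUL r2<-Mul1  regs: r0:Add2,r1:16,r2:Mul1,r3:1
  c11: stall  regs: r0:Add2,r1:16,r2:Mul1,r3:1
  c12: CDB Add1=-28; issue ADD r3<-Add1  regs: r0:Add2,r1:16,r2:Mul1,r3:Add1
  c13: CDB Add2=-12; issue ADD r0<-Add2  regs: r0:Add2,r1:16,r2:Mul1,r3:Add1
  c14: -  regs: r0:Add2,r1:16,r2:Mul1,r3:Add1
  c15: CDB Add3=-24  regs: r0:Add2,r1:16,r2:Mul1,r3:Add1
  c16: CDB Add1=4  regs: r0:Add2,r1:16,r2:Mul1,r3:4

STATUS = VALUE 4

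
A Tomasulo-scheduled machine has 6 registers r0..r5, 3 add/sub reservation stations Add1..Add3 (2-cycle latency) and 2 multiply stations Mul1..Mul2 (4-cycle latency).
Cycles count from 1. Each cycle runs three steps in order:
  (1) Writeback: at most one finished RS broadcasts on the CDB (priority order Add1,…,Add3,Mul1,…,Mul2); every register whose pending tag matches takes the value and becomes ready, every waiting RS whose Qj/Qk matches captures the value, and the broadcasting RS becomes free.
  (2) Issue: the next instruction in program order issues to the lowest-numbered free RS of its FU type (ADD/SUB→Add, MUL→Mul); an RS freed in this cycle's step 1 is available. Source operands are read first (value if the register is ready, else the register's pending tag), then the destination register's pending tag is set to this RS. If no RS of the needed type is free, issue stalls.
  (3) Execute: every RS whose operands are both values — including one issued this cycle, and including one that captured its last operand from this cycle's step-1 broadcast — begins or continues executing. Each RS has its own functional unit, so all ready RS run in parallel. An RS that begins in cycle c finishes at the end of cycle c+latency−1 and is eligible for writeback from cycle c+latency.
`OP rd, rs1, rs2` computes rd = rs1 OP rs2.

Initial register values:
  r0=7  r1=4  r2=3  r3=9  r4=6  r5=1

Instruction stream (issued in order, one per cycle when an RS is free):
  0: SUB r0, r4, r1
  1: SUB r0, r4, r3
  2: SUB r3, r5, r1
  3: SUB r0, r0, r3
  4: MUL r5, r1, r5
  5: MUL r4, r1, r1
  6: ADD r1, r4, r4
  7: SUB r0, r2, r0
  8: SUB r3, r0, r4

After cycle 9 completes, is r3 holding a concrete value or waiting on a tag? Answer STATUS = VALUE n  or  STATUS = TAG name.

STATUS = TAG Add3

c1: issue SUB r0<-Add1 | r0:Add1,r1:4,r2:3,r3:9,r4:6,r5:1
c2: issue SUB r0<-Add2 | r0:Add2,r1:4,r2:3,r3:9,r4:6,r5:1
c3: CDB Add1=2; issue SUB r3<-Add1 | r0:Add2,r1:4,r2:3,r3:Add1,r4:6,r5:1
c4: CDB Add2=-3; issue SUB r0<-Add2 | r0:Add2,r1:4,r2:3,r3:Add1,r4:6,r5:1
c5: CDB Add1=-3; issue MUL r5<-Mul1 | r0:Add2,r1:4,r2:3,r3:-3,r4:6,r5:Mul1
c6: issue MUL r4<-Mul2 | r0:Add2,r1:4,r2:3,r3:-3,r4:Mul2,r5:Mul1
c7: CDB Add2=0; issue ADD r1<-Add1 | r0:0,r1:Add1,r2:3,r3:-3,r4:Mul2,r5:Mul1
c8: issue SUB r0<-Add2 | r0:Add2,r1:Add1,r2:3,r3:-3,r4:Mul2,r5:Mul1
c9: CDB Mul1=4; issue SUB r3<-Add3 | r0:Add2,r1:Add1,r2:3,r3:Add3,r4:Mul2,r5:4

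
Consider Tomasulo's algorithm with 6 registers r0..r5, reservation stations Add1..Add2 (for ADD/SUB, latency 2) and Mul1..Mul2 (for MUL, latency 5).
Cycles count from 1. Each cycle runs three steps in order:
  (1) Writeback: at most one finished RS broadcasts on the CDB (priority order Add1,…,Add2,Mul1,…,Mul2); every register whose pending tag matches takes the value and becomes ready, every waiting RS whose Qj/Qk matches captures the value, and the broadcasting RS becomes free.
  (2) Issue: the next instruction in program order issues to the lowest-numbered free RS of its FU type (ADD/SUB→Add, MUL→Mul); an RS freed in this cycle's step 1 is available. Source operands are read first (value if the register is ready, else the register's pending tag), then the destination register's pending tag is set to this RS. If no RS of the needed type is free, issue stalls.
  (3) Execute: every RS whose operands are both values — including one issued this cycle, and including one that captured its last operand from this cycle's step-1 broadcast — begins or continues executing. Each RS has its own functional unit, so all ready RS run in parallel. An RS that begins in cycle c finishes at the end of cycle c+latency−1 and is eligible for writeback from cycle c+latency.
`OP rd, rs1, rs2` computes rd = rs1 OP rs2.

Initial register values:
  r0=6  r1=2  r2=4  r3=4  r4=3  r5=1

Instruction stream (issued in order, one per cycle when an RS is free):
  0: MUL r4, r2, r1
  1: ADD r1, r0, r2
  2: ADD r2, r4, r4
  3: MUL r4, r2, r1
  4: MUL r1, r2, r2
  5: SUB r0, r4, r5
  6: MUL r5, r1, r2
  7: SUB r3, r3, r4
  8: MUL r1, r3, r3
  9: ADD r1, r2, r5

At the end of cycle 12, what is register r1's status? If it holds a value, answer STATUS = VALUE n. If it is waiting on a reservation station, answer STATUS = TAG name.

STATUS = TAG Mul1

cycle 1: issue MUL r4<-Mul1 // r0:6,r1:2,r2:4,r3:4,r4:Mul1,r5:1
cycle 2: issue ADD r1<-Add1 // r0:6,r1:Add1,r2:4,r3:4,r4:Mul1,r5:1
cycle 3: issue ADD r2<-Add2 // r0:6,r1:Add1,r2:Add2,r3:4,r4:Mul1,r5:1
cycle 4: CDB Add1=10; issue MUL r4<-Mul2 // r0:6,r1:10,r2:Add2,r3:4,r4:Mul2,r5:1
cycle 5: stall // r0:6,r1:10,r2:Add2,r3:4,r4:Mul2,r5:1
cycle 6: CDB Mul1=8; issue MUL r1<-Mul1 // r0:6,r1:Mul1,r2:Add2,r3:4,r4:Mul2,r5:1
cycle 7: issue SUB r0<-Add1 // r0:Add1,r1:Mul1,r2:Add2,r3:4,r4:Mul2,r5:1
cycle 8: CDB Add2=16; stall // r0:Add1,r1:Mul1,r2:16,r3:4,r4:Mul2,r5:1
cycle 9: stall // r0:Add1,r1:Mul1,r2:16,r3:4,r4:Mul2,r5:1
cycle 10: stall // r0:Add1,r1:Mul1,r2:16,r3:4,r4:Mul2,r5:1
cycle 11: stall // r0:Add1,r1:Mul1,r2:16,r3:4,r4:Mul2,r5:1
cycle 12: stall // r0:Add1,r1:Mul1,r2:16,r3:4,r4:Mul2,r5:1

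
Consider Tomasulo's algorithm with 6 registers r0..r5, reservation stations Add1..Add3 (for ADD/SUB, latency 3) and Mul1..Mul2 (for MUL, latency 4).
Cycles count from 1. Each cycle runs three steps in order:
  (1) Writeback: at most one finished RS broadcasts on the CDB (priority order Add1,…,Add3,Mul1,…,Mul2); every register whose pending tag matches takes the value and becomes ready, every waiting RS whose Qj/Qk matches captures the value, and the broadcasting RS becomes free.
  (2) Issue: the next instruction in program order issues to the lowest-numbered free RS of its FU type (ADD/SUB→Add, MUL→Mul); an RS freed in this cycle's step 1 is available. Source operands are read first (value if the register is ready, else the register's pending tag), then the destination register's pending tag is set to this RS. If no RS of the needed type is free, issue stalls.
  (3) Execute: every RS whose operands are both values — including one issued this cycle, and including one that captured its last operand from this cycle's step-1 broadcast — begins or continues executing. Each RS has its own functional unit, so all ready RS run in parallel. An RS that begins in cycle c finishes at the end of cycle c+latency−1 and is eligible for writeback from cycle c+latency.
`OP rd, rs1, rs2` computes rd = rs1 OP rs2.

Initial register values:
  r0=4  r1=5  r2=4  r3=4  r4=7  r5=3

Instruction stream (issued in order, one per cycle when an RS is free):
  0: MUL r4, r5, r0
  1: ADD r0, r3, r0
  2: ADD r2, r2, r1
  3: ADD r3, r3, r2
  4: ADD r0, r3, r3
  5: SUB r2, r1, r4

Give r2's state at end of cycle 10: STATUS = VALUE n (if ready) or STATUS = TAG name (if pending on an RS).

STATUS = VALUE -7

cycle 1: issue MUL r4<-Mul1 // r0:4,r1:5,r2:4,r3:4,r4:Mul1,r5:3
cycle 2: issue ADD r0<-Add1 // r0:Add1,r1:5,r2:4,r3:4,r4:Mul1,r5:3
cycle 3: issue ADD r2<-Add2 // r0:Add1,r1:5,r2:Add2,r3:4,r4:Mul1,r5:3
cycle 4: issue ADD r3<-Add3 // r0:Add1,r1:5,r2:Add2,r3:Add3,r4:Mul1,r5:3
cycle 5: CDB Add1=8; issue ADD r0<-Add1 // r0:Add1,r1:5,r2:Add2,r3:Add3,r4:Mul1,r5:3
cycle 6: CDB Add2=9; issue SUB r2<-Add2 // r0:Add1,r1:5,r2:Add2,r3:Add3,r4:Mul1,r5:3
cycle 7: CDB Mul1=12 // r0:Add1,r1:5,r2:Add2,r3:Add3,r4:12,r5:3
cycle 8: - // r0:Add1,r1:5,r2:Add2,r3:Add3,r4:12,r5:3
cycle 9: CDB Add3=13 // r0:Add1,r1:5,r2:Add2,r3:13,r4:12,r5:3
cycle 10: CDB Add2=-7 // r0:Add1,r1:5,r2:-7,r3:13,r4:12,r5:3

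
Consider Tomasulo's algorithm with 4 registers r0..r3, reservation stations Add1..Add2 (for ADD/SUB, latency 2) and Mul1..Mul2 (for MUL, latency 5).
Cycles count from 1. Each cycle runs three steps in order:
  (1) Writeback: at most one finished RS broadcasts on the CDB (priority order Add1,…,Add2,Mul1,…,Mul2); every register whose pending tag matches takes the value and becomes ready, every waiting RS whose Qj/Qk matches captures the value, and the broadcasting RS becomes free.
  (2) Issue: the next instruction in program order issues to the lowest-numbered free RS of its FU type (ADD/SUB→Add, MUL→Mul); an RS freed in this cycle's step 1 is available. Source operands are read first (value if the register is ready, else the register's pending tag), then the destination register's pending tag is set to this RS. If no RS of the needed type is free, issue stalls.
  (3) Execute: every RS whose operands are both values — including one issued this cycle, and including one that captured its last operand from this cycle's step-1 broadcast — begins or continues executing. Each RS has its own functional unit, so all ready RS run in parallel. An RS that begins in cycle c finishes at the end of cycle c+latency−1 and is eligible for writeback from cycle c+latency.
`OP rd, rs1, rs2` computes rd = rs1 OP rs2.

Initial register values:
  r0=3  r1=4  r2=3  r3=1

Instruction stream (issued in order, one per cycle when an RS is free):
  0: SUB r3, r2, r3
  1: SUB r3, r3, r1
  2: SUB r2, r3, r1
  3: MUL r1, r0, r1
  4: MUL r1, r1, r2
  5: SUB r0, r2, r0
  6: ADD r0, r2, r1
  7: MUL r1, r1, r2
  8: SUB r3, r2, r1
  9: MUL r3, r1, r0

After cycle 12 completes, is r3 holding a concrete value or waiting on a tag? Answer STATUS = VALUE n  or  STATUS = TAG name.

STATUS = TAG Add2

cycle 1: issue SUB r3<-Add1 // r0:3,r1:4,r2:3,r3:Add1
cycle 2: issue SUB r3<-Add2 // r0:3,r1:4,r2:3,r3:Add2
cycle 3: CDB Add1=2; issue SUB r2<-Add1 // r0:3,r1:4,r2:Add1,r3:Add2
cycle 4: issue MUL r1<-Mul1 // r0:3,r1:Mul1,r2:Add1,r3:Add2
cycle 5: CDB Add2=-2; issue MUL r1<-Mul2 // r0:3,r1:Mul2,r2:Add1,r3:-2
cycle 6: issue SUB r0<-Add2 // r0:Add2,r1:Mul2,r2:Add1,r3:-2
cycle 7: CDB Add1=-6; issue ADD r0<-Add1 // r0:Add1,r1:Mul2,r2:-6,r3:-2
cycle 8: stall // r0:Add1,r1:Mul2,r2:-6,r3:-2
cycle 9: CDB Add2=-9; stall // r0:Add1,r1:Mul2,r2:-6,r3:-2
cycle 10: CDB Mul1=12; issue MUL r1<-Mul1 // r0:Add1,r1:Mul1,r2:-6,r3:-2
cycle 11: issue SUB r3<-Add2 // r0:Add1,r1:Mul1,r2:-6,r3:Add2
cycle 12: stall // r0:Add1,r1:Mul1,r2:-6,r3:Add2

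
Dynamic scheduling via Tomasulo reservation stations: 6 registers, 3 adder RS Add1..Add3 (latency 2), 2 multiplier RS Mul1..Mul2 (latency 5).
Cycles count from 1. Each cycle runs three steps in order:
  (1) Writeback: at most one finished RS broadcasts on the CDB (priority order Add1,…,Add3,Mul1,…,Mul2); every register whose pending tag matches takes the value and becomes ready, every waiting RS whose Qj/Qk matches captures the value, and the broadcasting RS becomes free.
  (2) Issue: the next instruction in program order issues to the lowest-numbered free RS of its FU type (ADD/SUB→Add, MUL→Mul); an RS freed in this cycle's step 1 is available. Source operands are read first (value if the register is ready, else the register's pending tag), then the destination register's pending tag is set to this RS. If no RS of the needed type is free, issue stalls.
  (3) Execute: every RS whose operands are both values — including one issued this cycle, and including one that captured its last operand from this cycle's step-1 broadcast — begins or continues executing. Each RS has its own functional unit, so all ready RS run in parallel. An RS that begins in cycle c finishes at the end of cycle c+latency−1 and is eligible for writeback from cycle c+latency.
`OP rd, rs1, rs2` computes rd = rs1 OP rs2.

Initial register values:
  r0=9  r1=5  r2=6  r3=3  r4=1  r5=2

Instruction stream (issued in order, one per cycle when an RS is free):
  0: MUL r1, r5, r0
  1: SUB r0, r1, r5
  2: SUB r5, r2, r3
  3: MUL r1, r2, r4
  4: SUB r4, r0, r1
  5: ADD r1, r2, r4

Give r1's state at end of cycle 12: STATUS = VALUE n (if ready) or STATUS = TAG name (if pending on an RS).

c1: issue MUL r1<-Mul1 | r0:9,r1:Mul1,r2:6,r3:3,r4:1,r5:2
c2: issue SUB r0<-Add1 | r0:Add1,r1:Mul1,r2:6,r3:3,r4:1,r5:2
c3: issue SUB r5<-Add2 | r0:Add1,r1:Mul1,r2:6,r3:3,r4:1,r5:Add2
c4: issue MUL r1<-Mul2 | r0:Add1,r1:Mul2,r2:6,r3:3,r4:1,r5:Add2
c5: CDB Add2=3; issue SUB r4<-Add2 | r0:Add1,r1:Mul2,r2:6,r3:3,r4:Add2,r5:3
c6: CDB Mul1=18; issue ADD r1<-Add3 | r0:Add1,r1:Add3,r2:6,r3:3,r4:Add2,r5:3
c7: - | r0:Add1,r1:Add3,r2:6,r3:3,r4:Add2,r5:3
c8: CDB Add1=16 | r0:16,r1:Add3,r2:6,r3:3,r4:Add2,r5:3
c9: CDB Mul2=6 | r0:16,r1:Add3,r2:6,r3:3,r4:Add2,r5:3
c10: - | r0:16,r1:Add3,r2:6,r3:3,r4:Add2,r5:3
c11: CDB Add2=10 | r0:16,r1:Add3,r2:6,r3:3,r4:10,r5:3
c12: - | r0:16,r1:Add3,r2:6,r3:3,r4:10,r5:3

STATUS = TAG Add3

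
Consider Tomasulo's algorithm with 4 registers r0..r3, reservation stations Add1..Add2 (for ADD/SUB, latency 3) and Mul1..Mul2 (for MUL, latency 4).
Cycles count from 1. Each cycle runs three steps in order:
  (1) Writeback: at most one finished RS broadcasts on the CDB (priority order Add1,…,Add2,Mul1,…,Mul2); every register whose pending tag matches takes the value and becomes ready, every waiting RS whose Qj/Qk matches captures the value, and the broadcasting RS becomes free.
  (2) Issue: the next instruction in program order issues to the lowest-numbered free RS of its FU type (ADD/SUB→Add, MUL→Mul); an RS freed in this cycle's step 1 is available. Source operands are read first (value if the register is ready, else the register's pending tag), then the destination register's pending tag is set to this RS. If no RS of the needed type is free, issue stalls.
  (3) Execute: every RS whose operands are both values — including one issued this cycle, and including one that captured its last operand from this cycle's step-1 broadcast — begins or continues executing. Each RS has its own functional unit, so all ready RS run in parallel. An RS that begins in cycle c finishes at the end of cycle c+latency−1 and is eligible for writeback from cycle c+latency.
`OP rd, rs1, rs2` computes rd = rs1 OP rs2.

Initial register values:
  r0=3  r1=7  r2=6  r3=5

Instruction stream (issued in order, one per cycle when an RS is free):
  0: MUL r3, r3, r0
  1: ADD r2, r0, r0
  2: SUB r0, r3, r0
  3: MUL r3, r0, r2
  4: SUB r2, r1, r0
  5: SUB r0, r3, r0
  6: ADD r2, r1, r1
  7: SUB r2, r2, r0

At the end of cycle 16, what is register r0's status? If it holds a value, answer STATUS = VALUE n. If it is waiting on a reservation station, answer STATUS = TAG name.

STATUS = VALUE 60

cycle 1: issue MUL r3<-Mul1 // r0:3,r1:7,r2:6,r3:Mul1
cycle 2: issue ADD r2<-Add1 // r0:3,r1:7,r2:Add1,r3:Mul1
cycle 3: issue SUB r0<-Add2 // r0:Add2,r1:7,r2:Add1,r3:Mul1
cycle 4: issue MUL r3<-Mul2 // r0:Add2,r1:7,r2:Add1,r3:Mul2
cycle 5: CDB Add1=6; issue SUB r2<-Add1 // r0:Add2,r1:7,r2:Add1,r3:Mul2
cycle 6: CDB Mul1=15; stall // r0:Add2,r1:7,r2:Add1,r3:Mul2
cycle 7: stall // r0:Add2,r1:7,r2:Add1,r3:Mul2
cycle 8: stall // r0:Add2,r1:7,r2:Add1,r3:Mul2
cycle 9: CDB Add2=12; issue SUB r0<-Add2 // r0:Add2,r1:7,r2:Add1,r3:Mul2
cycle 10: stall // r0:Add2,r1:7,r2:Add1,r3:Mul2
cycle 11: stall // r0:Add2,r1:7,r2:Add1,r3:Mul2
cycle 12: CDB Add1=-5; issue ADD r2<-Add1 // r0:Add2,r1:7,r2:Add1,r3:Mul2
cycle 13: CDB Mul2=72; stall // r0:Add2,r1:7,r2:Add1,r3:72
cycle 14: stall // r0:Add2,r1:7,r2:Add1,r3:72
cycle 15: CDB Add1=14; issue SUB r2<-Add1 // r0:Add2,r1:7,r2:Add1,r3:72
cycle 16: CDB Add2=60 // r0:60,r1:7,r2:Add1,r3:72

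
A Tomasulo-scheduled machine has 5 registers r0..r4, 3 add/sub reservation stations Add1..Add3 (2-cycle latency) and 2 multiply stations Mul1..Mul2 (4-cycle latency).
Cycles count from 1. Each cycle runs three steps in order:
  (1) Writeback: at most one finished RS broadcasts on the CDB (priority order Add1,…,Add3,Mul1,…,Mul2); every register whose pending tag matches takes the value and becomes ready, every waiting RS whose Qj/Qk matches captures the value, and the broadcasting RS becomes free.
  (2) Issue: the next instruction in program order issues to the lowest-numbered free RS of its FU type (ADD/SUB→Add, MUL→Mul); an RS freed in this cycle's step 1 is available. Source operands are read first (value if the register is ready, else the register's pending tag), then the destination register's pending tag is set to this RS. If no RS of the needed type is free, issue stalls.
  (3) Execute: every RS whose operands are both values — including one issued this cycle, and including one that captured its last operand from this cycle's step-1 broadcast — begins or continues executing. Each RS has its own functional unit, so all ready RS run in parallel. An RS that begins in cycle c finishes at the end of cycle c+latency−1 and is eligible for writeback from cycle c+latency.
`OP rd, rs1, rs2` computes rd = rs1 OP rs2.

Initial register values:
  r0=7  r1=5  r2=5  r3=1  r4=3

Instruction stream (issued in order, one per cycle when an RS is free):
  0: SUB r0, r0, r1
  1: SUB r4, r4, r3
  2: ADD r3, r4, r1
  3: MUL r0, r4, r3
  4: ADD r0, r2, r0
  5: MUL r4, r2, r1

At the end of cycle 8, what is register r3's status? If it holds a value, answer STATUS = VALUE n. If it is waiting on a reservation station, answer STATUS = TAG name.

cycle 1: issue SUB r0<-Add1 // r0:Add1,r1:5,r2:5,r3:1,r4:3
cycle 2: issue SUB r4<-Add2 // r0:Add1,r1:5,r2:5,r3:1,r4:Add2
cycle 3: CDB Add1=2; issue ADD r3<-Add1 // r0:2,r1:5,r2:5,r3:Add1,r4:Add2
cycle 4: CDB Add2=2; issue MUL r0<-Mul1 // r0:Mul1,r1:5,r2:5,r3:Add1,r4:2
cycle 5: issue ADD r0<-Add2 // r0:Add2,r1:5,r2:5,r3:Add1,r4:2
cycle 6: CDB Add1=7; issue MUL r4<-Mul2 // r0:Add2,r1:5,r2:5,r3:7,r4:Mul2
cycle 7: - // r0:Add2,r1:5,r2:5,r3:7,r4:Mul2
cycle 8: - // r0:Add2,r1:5,r2:5,r3:7,r4:Mul2

STATUS = VALUE 7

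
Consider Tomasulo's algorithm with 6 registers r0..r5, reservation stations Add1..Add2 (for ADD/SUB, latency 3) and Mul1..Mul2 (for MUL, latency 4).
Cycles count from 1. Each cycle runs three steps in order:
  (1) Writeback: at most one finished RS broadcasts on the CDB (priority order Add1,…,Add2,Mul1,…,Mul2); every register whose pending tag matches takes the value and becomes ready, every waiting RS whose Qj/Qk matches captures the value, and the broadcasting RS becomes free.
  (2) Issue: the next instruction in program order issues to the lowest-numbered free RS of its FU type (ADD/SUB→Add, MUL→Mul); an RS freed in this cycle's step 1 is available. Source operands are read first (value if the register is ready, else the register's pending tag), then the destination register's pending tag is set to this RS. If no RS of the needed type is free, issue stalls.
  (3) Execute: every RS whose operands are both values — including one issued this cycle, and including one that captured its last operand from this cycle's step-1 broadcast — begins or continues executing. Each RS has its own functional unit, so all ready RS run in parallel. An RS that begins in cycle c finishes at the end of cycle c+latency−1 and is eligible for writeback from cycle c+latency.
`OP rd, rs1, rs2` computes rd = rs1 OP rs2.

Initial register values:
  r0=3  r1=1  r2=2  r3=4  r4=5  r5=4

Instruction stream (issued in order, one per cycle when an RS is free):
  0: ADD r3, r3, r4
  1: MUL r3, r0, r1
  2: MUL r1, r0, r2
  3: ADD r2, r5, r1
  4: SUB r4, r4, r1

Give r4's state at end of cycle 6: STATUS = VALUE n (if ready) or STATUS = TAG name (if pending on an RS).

c1: issue ADD r3<-Add1 | r0:3,r1:1,r2:2,r3:Add1,r4:5,r5:4
c2: issue MUL r3<-Mul1 | r0:3,r1:1,r2:2,r3:Mul1,r4:5,r5:4
c3: issue MUL r1<-Mul2 | r0:3,r1:Mul2,r2:2,r3:Mul1,r4:5,r5:4
c4: CDB Add1=9; issue ADD r2<-Add1 | r0:3,r1:Mul2,r2:Add1,r3:Mul1,r4:5,r5:4
c5: issue SUB r4<-Add2 | r0:3,r1:Mul2,r2:Add1,r3:Mul1,r4:Add2,r5:4
c6: CDB Mul1=3 | r0:3,r1:Mul2,r2:Add1,r3:3,r4:Add2,r5:4

STATUS = TAG Add2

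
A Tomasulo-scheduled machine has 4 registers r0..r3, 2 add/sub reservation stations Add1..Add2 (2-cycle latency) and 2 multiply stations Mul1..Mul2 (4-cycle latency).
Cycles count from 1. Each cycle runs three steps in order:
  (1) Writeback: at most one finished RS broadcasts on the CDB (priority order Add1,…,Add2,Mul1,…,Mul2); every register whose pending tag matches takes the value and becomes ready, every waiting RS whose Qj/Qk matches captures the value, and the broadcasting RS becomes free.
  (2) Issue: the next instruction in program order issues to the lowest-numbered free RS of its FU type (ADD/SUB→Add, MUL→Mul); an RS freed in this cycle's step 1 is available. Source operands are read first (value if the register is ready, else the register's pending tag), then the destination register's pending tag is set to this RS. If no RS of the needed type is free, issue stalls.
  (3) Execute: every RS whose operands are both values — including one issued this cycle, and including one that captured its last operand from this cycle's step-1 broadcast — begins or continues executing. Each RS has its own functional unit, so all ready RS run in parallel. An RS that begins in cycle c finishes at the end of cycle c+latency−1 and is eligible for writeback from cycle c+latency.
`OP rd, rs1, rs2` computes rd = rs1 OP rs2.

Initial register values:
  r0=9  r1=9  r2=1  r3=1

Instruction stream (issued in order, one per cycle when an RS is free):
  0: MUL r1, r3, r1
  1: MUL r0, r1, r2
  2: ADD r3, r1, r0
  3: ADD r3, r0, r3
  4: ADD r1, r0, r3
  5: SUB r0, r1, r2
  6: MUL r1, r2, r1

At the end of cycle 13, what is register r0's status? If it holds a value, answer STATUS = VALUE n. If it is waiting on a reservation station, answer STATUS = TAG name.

c1: issue MUL r1<-Mul1 | r0:9,r1:Mul1,r2:1,r3:1
c2: issue MUL r0<-Mul2 | r0:Mul2,r1:Mul1,r2:1,r3:1
c3: issue ADD r3<-Add1 | r0:Mul2,r1:Mul1,r2:1,r3:Add1
c4: issue ADD r3<-Add2 | r0:Mul2,r1:Mul1,r2:1,r3:Add2
c5: CDB Mul1=9; stall | r0:Mul2,r1:9,r2:1,r3:Add2
c6: stall | r0:Mul2,r1:9,r2:1,r3:Add2
c7: stall | r0:Mul2,r1:9,r2:1,r3:Add2
c8: stall | r0:Mul2,r1:9,r2:1,r3:Add2
c9: CDB Mul2=9; stall | r0:9,r1:9,r2:1,r3:Add2
c10: stall | r0:9,r1:9,r2:1,r3:Add2
c11: CDB Add1=18; issue ADD r1<-Add1 | r0:9,r1:Add1,r2:1,r3:Add2
c12: stall | r0:9,r1:Add1,r2:1,r3:Add2
c13: CDB Add2=27; issue SUB r0<-Add2 | r0:Add2,r1:Add1,r2:1,r3:27

STATUS = TAG Add2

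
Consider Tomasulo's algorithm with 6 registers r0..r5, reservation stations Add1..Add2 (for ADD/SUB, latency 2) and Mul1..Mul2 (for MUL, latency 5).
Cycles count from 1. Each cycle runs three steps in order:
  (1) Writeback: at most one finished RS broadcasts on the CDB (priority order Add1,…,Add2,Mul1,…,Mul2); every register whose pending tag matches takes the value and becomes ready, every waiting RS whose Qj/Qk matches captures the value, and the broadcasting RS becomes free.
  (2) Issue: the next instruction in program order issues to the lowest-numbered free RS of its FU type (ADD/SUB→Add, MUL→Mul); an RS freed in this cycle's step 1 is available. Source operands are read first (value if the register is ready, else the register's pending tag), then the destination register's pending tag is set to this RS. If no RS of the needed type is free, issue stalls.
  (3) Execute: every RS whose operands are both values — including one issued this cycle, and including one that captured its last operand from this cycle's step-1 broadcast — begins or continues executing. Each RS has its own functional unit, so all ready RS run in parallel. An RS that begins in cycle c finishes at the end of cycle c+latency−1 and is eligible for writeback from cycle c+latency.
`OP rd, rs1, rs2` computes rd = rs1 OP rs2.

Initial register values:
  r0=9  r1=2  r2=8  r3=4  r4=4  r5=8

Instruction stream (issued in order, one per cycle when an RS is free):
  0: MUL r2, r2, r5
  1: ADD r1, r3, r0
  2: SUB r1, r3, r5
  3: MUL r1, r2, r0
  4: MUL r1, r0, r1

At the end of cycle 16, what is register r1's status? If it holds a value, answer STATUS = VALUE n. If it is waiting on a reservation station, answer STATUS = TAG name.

cycle 1: issue MUL r2<-Mul1 // r0:9,r1:2,r2:Mul1,r3:4,r4:4,r5:8
cycle 2: issue ADD r1<-Add1 // r0:9,r1:Add1,r2:Mul1,r3:4,r4:4,r5:8
cycle 3: issue SUB r1<-Add2 // r0:9,r1:Add2,r2:Mul1,r3:4,r4:4,r5:8
cycle 4: CDB Add1=13; issue MUL r1<-Mul2 // r0:9,r1:Mul2,r2:Mul1,r3:4,r4:4,r5:8
cycle 5: CDB Add2=-4; stall // r0:9,r1:Mul2,r2:Mul1,r3:4,r4:4,r5:8
cycle 6: CDB Mul1=64; issue MUL r1<-Mul1 // r0:9,r1:Mul1,r2:64,r3:4,r4:4,r5:8
cycle 7: - // r0:9,r1:Mul1,r2:64,r3:4,r4:4,r5:8
cycle 8: - // r0:9,r1:Mul1,r2:64,r3:4,r4:4,r5:8
cycle 9: - // r0:9,r1:Mul1,r2:64,r3:4,r4:4,r5:8
cycle 10: - // r0:9,r1:Mul1,r2:64,r3:4,r4:4,r5:8
cycle 11: CDB Mul2=576 // r0:9,r1:Mul1,r2:64,r3:4,r4:4,r5:8
cycle 12: - // r0:9,r1:Mul1,r2:64,r3:4,r4:4,r5:8
cycle 13: - // r0:9,r1:Mul1,r2:64,r3:4,r4:4,r5:8
cycle 14: - // r0:9,r1:Mul1,r2:64,r3:4,r4:4,r5:8
cycle 15: - // r0:9,r1:Mul1,r2:64,r3:4,r4:4,r5:8
cycle 16: CDB Mul1=5184 // r0:9,r1:5184,r2:64,r3:4,r4:4,r5:8

STATUS = VALUE 5184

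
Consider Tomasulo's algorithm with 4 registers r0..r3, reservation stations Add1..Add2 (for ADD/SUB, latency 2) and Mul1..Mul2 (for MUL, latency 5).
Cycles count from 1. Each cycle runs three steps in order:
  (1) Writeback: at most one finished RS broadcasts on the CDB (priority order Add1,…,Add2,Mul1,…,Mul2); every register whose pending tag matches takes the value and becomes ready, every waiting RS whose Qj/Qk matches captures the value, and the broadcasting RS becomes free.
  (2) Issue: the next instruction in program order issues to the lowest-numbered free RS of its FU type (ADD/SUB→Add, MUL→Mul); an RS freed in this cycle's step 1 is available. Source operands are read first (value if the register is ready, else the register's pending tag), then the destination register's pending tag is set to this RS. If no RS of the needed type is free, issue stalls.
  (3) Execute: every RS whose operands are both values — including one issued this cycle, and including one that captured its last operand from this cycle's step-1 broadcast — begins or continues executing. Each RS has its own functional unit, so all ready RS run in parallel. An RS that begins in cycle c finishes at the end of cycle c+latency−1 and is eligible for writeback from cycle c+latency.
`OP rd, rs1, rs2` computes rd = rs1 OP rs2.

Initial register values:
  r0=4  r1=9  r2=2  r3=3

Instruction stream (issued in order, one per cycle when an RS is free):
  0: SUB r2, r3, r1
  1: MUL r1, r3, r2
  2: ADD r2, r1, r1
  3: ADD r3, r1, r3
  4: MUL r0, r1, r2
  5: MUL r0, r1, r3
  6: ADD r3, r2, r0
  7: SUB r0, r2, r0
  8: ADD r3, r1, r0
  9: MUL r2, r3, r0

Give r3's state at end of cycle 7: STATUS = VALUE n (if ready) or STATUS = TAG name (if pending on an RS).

STATUS = TAG Add2

cycle 1: issue SUB r2<-Add1 // r0:4,r1:9,r2:Add1,r3:3
cycle 2: issue MUL r1<-Mul1 // r0:4,r1:Mul1,r2:Add1,r3:3
cycle 3: CDB Add1=-6; issue ADD r2<-Add1 // r0:4,r1:Mul1,r2:Add1,r3:3
cycle 4: issue ADD r3<-Add2 // r0:4,r1:Mul1,r2:Add1,r3:Add2
cycle 5: issue MUL r0<-Mul2 // r0:Mul2,r1:Mul1,r2:Add1,r3:Add2
cycle 6: stall // r0:Mul2,r1:Mul1,r2:Add1,r3:Add2
cycle 7: stall // r0:Mul2,r1:Mul1,r2:Add1,r3:Add2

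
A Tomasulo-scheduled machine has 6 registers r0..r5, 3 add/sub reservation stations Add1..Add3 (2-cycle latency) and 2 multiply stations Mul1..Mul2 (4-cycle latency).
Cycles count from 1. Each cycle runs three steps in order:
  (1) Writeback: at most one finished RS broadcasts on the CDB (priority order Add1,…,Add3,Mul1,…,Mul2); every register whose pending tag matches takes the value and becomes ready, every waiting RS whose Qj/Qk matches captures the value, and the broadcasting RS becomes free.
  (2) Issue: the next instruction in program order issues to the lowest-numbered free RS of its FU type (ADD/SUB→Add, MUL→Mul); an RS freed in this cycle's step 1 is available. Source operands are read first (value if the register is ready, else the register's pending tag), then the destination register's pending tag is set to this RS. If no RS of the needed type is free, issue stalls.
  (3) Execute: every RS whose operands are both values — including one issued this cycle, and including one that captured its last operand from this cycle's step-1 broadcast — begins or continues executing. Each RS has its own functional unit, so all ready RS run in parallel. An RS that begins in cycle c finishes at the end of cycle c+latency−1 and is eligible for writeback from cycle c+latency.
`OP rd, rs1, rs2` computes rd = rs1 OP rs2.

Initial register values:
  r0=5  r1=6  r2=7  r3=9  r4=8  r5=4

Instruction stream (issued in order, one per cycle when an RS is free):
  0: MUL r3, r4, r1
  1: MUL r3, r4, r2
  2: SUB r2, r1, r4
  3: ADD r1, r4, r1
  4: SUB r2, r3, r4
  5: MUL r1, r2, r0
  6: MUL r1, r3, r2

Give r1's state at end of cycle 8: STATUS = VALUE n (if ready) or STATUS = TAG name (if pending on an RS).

c1: issue MUL r3<-Mul1 | r0:5,r1:6,r2:7,r3:Mul1,r4:8,r5:4
c2: issue MUL r3<-Mul2 | r0:5,r1:6,r2:7,r3:Mul2,r4:8,r5:4
c3: issue SUB r2<-Add1 | r0:5,r1:6,r2:Add1,r3:Mul2,r4:8,r5:4
c4: issue ADD r1<-Add2 | r0:5,r1:Add2,r2:Add1,r3:Mul2,r4:8,r5:4
c5: CDB Add1=-2; issue SUB r2<-Add1 | r0:5,r1:Add2,r2:Add1,r3:Mul2,r4:8,r5:4
c6: CDB Add2=14; stall | r0:5,r1:14,r2:Add1,r3:Mul2,r4:8,r5:4
c7: CDB Mul1=48; issue MUL r1<-Mul1 | r0:5,r1:Mul1,r2:Add1,r3:Mul2,r4:8,r5:4
c8: CDB Mul2=56; issue MUL r1<-Mul2 | r0:5,r1:Mul2,r2:Add1,r3:56,r4:8,r5:4

STATUS = TAG Mul2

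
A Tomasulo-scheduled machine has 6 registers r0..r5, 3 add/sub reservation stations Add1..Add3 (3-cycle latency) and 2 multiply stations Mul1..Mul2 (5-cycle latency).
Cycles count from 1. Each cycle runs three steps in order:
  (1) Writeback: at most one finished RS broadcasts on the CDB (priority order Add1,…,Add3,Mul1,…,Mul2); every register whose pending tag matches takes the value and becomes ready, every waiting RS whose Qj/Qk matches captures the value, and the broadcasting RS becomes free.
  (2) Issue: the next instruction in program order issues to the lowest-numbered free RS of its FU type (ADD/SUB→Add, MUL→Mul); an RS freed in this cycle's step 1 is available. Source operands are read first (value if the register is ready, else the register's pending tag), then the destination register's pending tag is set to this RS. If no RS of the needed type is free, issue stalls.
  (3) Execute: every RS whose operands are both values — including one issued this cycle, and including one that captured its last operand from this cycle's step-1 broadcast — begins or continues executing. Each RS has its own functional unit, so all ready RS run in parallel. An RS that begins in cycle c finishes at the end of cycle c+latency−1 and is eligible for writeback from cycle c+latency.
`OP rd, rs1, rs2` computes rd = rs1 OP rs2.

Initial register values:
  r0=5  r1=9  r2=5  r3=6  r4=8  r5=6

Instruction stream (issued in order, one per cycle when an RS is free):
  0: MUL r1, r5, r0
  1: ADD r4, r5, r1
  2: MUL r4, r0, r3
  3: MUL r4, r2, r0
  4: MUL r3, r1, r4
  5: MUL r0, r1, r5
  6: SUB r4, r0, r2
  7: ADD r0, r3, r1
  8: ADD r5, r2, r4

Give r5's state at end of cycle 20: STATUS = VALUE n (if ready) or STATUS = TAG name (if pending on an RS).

cycle 1: issue MUL r1<-Mul1 // r0:5,r1:Mul1,r2:5,r3:6,r4:8,r5:6
cycle 2: issue ADD r4<-Add1 // r0:5,r1:Mul1,r2:5,r3:6,r4:Add1,r5:6
cycle 3: issue MUL r4<-Mul2 // r0:5,r1:Mul1,r2:5,r3:6,r4:Mul2,r5:6
cycle 4: stall // r0:5,r1:Mul1,r2:5,r3:6,r4:Mul2,r5:6
cycle 5: stall // r0:5,r1:Mul1,r2:5,r3:6,r4:Mul2,r5:6
cycle 6: CDB Mul1=30; issue MUL r4<-Mul1 // r0:5,r1:30,r2:5,r3:6,r4:Mul1,r5:6
cycle 7: stall // r0:5,r1:30,r2:5,r3:6,r4:Mul1,r5:6
cycle 8: CDB Mul2=30; issue MUL r3<-Mul2 // r0:5,r1:30,r2:5,r3:Mul2,r4:Mul1,r5:6
cycle 9: CDB Add1=36; stall // r0:5,r1:30,r2:5,r3:Mul2,r4:Mul1,r5:6
cycle 10: stall // r0:5,r1:30,r2:5,r3:Mul2,r4:Mul1,r5:6
cycle 11: CDB Mul1=25; issue MUL r0<-Mul1 // r0:Mul1,r1:30,r2:5,r3:Mul2,r4:25,r5:6
cycle 12: issue SUB r4<-Add1 // r0:Mul1,r1:30,r2:5,r3:Mul2,r4:Add1,r5:6
cycle 13: issue ADD r0<-Add2 // r0:Add2,r1:30,r2:5,r3:Mul2,r4:Add1,r5:6
cycle 14: issue ADD r5<-Add3 // r0:Add2,r1:30,r2:5,r3:Mul2,r4:Add1,r5:Add3
cycle 15: - // r0:Add2,r1:30,r2:5,r3:Mul2,r4:Add1,r5:Add3
cycle 16: CDB Mul1=180 // r0:Add2,r1:30,r2:5,r3:Mul2,r4:Add1,r5:Add3
cycle 17: CDB Mul2=750 // r0:Add2,r1:30,r2:5,r3:750,r4:Add1,r5:Add3
cycle 18: - // r0:Add2,r1:30,r2:5,r3:750,r4:Add1,r5:Add3
cycle 19: CDB Add1=175 // r0:Add2,r1:30,r2:5,r3:750,r4:175,r5:Add3
cycle 20: CDB Add2=780 // r0:780,r1:30,r2:5,r3:750,r4:175,r5:Add3

STATUS = TAG Add3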